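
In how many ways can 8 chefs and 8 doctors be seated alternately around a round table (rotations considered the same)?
Fix one of the chefs: (8-1)! ways for the remaining chefs, × 8! ways for the doctors = 5040 × 40320 = 203212800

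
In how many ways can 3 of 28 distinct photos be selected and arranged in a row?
P(28,3) = 28!/(28-3)! = 19656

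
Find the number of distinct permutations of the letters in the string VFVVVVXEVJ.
10! / (6! × 1! × 1! × 1! × 1!) = 5040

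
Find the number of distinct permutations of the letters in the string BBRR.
4! / (2! × 2!) = 6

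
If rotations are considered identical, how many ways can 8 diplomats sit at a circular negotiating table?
Circular: fix one position, arrange the rest. (8-1)! = 5040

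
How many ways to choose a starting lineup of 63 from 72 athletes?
C(72,63) = 72!/(63!×9!) = 85113005120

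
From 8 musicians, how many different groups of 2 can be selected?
C(8,2) = 8!/(2!×6!) = 28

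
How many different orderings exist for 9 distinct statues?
9! = 362880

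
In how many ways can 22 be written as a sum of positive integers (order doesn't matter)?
Pentagonal recurrence p(n) = p(n-1) + p(n-2) - p(n-5) - p(n-7) + p(n-12) + p(n-15) - ... gives p(0..21) = 1, 1, 2, 3, 5, 7, 11, 15, 22, 30, 42, 56, 77, 101, 135, 176, 231, 297, 385, 490, 627, 792. p(22) = p(21) + p(20) - p(17) - p(15) + p(10) + p(7) - p(0) = 792 + 627 - 297 - 176 + 42 + 15 - 1 = 1002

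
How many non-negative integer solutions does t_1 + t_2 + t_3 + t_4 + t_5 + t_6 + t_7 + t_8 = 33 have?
C(33+8-1, 8-1) = C(40, 7) = 18643560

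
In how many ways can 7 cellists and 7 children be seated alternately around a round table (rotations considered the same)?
Fix one of the cellists: (7-1)! ways for the remaining cellists, × 7! ways for the children = 720 × 5040 = 3628800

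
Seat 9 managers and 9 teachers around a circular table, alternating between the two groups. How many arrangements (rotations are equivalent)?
Fix one of the managers: (9-1)! ways for the remaining managers, × 9! ways for the teachers = 40320 × 362880 = 14631321600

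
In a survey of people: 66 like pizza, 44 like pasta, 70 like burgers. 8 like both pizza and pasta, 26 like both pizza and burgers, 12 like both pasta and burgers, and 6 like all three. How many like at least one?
|A∪B∪C| = 66+44+70-8-26-12+6 = 140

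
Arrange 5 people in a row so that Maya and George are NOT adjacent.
Total - adjacent = 5! - (5-1)!×2 = 120 - 48 = 72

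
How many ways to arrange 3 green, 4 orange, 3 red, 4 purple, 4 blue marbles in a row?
18! / (3! × 4! × 3! × 4! × 4!) = 12864852000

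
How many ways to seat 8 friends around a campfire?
Circular: fix one position, arrange the rest. (8-1)! = 5040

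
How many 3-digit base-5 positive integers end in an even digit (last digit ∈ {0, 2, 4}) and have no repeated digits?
Last∈{0,2,4}. Last=0: 12. Last nonzero: 2×3×P(3,1) = 18. Total = 30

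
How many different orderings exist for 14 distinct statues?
14! = 87178291200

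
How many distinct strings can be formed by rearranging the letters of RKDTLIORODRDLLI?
15! / (1! × 3! × 3! × 2! × 3! × 1! × 2!) = 1513512000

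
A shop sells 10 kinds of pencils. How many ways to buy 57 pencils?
C(57+10-1, 10-1) = C(66, 9) = 37014131440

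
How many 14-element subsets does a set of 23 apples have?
C(23,14) = 23!/(14!×9!) = 817190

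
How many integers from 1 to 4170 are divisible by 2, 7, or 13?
⌊4170/2⌋+⌊4170/7⌋+⌊4170/13⌋ - ⌊4170/14⌋-⌊4170/26⌋-⌊4170/91⌋ + ⌊4170/182⌋ = 2085+595+320 - 297-160-45 + 22 = 2520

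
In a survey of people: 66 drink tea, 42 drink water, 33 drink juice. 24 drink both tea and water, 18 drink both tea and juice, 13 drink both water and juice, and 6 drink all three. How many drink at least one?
|A∪B∪C| = 66+42+33-24-18-13+6 = 92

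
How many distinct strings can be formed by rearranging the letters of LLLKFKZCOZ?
10! / (2! × 1! × 2! × 1! × 3! × 1!) = 151200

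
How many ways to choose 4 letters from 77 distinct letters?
C(77,4) = 77!/(4!×73!) = 1353275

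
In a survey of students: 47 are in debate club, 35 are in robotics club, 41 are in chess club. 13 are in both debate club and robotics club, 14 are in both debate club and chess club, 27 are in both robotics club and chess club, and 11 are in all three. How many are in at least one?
|A∪B∪C| = 47+35+41-13-14-27+11 = 80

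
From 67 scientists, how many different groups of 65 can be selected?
C(67,65) = 67!/(65!×2!) = 2211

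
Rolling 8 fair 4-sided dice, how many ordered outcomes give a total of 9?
Coefficient of x^9 in (x + x² + ... + x^4)^8. By inclusion-exclusion on dice exceeding 4: Σ_j (-1)^j C(8,j)·C(9-1-4j, 7) = C(8,0)·C(8,7) = 1·8 = 8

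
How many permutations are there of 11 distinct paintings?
11! = 39916800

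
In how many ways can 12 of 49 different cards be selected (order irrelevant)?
C(49,12) = 49!/(12!×37!) = 92263734836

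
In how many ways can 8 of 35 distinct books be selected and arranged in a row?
P(35,8) = 35!/(35-8)! = 948964262400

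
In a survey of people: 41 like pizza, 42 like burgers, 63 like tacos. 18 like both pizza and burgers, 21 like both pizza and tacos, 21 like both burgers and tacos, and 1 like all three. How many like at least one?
|A∪B∪C| = 41+42+63-18-21-21+1 = 87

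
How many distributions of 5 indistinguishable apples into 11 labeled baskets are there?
C(5+11-1, 11-1) = C(15, 10) = 3003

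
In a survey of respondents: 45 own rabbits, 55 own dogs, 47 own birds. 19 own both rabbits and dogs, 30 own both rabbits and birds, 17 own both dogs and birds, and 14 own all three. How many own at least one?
|A∪B∪C| = 45+55+47-19-30-17+14 = 95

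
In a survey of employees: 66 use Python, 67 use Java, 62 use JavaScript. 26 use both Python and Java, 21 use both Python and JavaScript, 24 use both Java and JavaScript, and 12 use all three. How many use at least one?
|A∪B∪C| = 66+67+62-26-21-24+12 = 136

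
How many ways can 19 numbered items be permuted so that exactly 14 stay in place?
Choose the 14 fixed points C(19,14) = 11628, derange the rest: !5 = Σ_{j=0}^{5} (-1)^j·5!/j! = 120 - 120 + 60 - 20 + 5 - 1 = 44. Product = 11628 × 44 = 511632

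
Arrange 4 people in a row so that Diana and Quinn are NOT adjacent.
Total - adjacent = 4! - (4-1)!×2 = 24 - 12 = 12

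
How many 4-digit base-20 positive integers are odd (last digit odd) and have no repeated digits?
Last∈{1,3,5,7,9,11,13,15,17,19}. Last=0: 0. Last nonzero: 10×18×P(18,2) = 55080. Total = 55080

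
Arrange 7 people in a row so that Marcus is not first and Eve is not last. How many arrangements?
By inclusion-exclusion: 7! - 2×(7-1)! + (7-2)! = 5040 - 1440 + 120 = 3720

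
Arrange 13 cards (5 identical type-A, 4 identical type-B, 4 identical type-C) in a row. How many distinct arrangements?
13! / (5! × 4! × 4!) = 90090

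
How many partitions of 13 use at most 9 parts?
By conjugation, equals partitions of 13 into parts ≤ 9. Let r_j(i) = number of partitions of i into parts ≤ j, for i = 0..13. r_1(i) = 1 for all i; r_j(i) = r_{j-1}(i) + r_j(i-j). Rows j = 2..9: ≤2: 1 1 2 2 3 3 4 4 5 5 6 6 7 7; ≤3: 1 1 2 3 4 5 7 8 10 12 14 16 19 21; ≤4: 1 1 2 3 5 6 9 11 15 18 23 27 34 39; ≤5: 1 1 2 3 5 7 10 13 18 23 30 37 47 57; ≤6: 1 1 2 3 5 7 11 14 20 26 35 44 58 71; ≤7: 1 1 2 3 5 7 11 15 21 28 38 49 65 82; ≤8: 1 1 2 3 5 7 11 15 22 29 40 52 70 89; ≤9: 1 1 2 3 5 7 11 15 22 30 41 54 73 94. r_9(13) = 94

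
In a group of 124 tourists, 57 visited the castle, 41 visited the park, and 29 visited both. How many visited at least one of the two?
|A∪B| = |A| + |B| - |A∩B| = 57 + 41 - 29 = 69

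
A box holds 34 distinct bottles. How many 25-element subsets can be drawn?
C(34,25) = 34!/(25!×9!) = 52451256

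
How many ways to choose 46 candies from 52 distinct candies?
C(52,46) = 52!/(46!×6!) = 20358520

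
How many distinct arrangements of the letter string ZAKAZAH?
7! / (1! × 2! × 3! × 1!) = 420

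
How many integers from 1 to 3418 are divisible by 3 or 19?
⌊3418/3⌋ + ⌊3418/19⌋ - ⌊3418/57⌋ = 1139 + 179 - 59 = 1259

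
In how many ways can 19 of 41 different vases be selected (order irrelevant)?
C(41,19) = 41!/(19!×22!) = 244662670200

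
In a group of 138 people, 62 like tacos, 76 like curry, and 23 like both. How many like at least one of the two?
|A∪B| = |A| + |B| - |A∩B| = 62 + 76 - 23 = 115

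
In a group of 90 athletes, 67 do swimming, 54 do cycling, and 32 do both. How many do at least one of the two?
|A∪B| = |A| + |B| - |A∩B| = 67 + 54 - 32 = 89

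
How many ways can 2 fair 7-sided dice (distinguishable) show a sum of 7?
Coefficient of x^7 in (x + x² + ... + x^7)^2. By inclusion-exclusion on dice exceeding 7: Σ_j (-1)^j C(2,j)·C(7-1-7j, 1) = C(2,0)·C(6,1) = 1·6 = 6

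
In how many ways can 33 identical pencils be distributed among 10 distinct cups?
C(33+10-1, 10-1) = C(42, 9) = 445891810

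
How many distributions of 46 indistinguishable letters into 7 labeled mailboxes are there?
C(46+7-1, 7-1) = C(52, 6) = 20358520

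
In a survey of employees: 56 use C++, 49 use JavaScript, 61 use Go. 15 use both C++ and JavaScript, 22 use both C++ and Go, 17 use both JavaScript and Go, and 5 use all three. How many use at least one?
|A∪B∪C| = 56+49+61-15-22-17+5 = 117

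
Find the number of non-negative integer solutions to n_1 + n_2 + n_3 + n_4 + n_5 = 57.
C(57+5-1, 5-1) = C(61, 4) = 521855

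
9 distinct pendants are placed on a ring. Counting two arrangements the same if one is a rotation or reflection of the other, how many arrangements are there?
(9-1)!/2 = 40320/2 = 20160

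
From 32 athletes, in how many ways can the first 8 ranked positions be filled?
P(32,8) = 32!/(32-8)! = 424097856000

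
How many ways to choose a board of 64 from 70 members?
C(70,64) = 70!/(64!×6!) = 131115985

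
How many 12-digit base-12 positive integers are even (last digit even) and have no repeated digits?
Last∈{0,2,4,6,8,10}. Last=0: 39916800. Last nonzero: 5×10×P(10,10) = 181440000. Total = 221356800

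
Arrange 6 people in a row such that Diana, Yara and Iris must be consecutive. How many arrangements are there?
Treat the 3 as one block: (6-3+1)! × 3! = 24 × 6 = 144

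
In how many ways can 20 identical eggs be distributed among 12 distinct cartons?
C(20+12-1, 12-1) = C(31, 11) = 84672315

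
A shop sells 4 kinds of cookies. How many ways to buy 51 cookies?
C(51+4-1, 4-1) = C(54, 3) = 24804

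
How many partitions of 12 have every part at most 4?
Let r_j(i) = number of partitions of i into parts ≤ j, for i = 0..12. r_1(i) = 1 for all i; r_j(i) = r_{j-1}(i) + r_j(i-j). Rows j = 2..4: ≤2: 1 1 2 2 3 3 4 4 5 5 6 6 7; ≤3: 1 1 2 3 4 5 7 8 10 12 14 16 19; ≤4: 1 1 2 3 5 6 9 11 15 18 23 27 34. r_4(12) = 34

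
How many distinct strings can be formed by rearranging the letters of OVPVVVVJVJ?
10! / (1! × 1! × 2! × 6!) = 2520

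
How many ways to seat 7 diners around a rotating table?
Circular: fix one position, arrange the rest. (7-1)! = 720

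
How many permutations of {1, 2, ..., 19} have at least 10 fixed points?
Exactly j fixed points: C(19,j)·!(19-j); sum over j ≥ 10 (derangement numbers via !m = (m-1)·(!(m-1) + !(m-2)): !0..!9 = 1, 0, 1, 2, 9, 44, 265, 1854, 14833, 133496). Σ_{j=10}^{19} C(19,j)·!(19-j) = C(19,10)·!9 + C(19,11)·!8 + C(19,12)·!7 + C(19,13)·!6 + C(19,14)·!5 + C(19,15)·!4 + C(19,16)·!3 + C(19,17)·!2 + C(19,18)·!1 + C(19,19)·!0 = 92378·133496 + 75582·14833 + 50388·1854 + 27132·265 + 11628·44 + 3876·9 + 969·2 + 171·1 + 19·0 + 1·1 = 13554359252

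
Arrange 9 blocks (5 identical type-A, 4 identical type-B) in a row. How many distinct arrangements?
9! / (5! × 4!) = 126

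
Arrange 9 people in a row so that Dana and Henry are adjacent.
Treat as block: (9-1)! × 2! = 40320 × 2 = 80640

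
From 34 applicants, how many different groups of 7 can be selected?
C(34,7) = 34!/(7!×27!) = 5379616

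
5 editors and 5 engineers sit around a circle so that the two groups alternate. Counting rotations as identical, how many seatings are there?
Fix one of the editors: (5-1)! ways for the remaining editors, × 5! ways for the engineers = 24 × 120 = 2880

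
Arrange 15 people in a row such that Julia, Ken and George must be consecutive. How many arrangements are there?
Treat the 3 as one block: (15-3+1)! × 3! = 6227020800 × 6 = 37362124800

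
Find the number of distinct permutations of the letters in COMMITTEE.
9! / (1! × 1! × 2! × 1! × 2! × 2!) = 45360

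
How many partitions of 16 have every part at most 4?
Let r_j(i) = number of partitions of i into parts ≤ j, for i = 0..16. r_1(i) = 1 for all i; r_j(i) = r_{j-1}(i) + r_j(i-j). Rows j = 2..4: ≤2: 1 1 2 2 3 3 4 4 5 5 6 6 7 7 8 8 9; ≤3: 1 1 2 3 4 5 7 8 10 12 14 16 19 21 24 27 30; ≤4: 1 1 2 3 5 6 9 11 15 18 23 27 34 39 47 54 64. r_4(16) = 64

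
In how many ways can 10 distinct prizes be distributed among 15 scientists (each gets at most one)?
P(15,10) = 15!/(15-10)! = 10897286400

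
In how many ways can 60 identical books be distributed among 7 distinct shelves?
C(60+7-1, 7-1) = C(66, 6) = 90858768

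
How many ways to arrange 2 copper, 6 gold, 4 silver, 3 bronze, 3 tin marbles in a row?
18! / (2! × 6! × 4! × 3! × 3!) = 5145940800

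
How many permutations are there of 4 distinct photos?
4! = 24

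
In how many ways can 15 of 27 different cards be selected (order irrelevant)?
C(27,15) = 27!/(15!×12!) = 17383860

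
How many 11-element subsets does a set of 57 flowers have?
C(57,11) = 57!/(11!×46!) = 184509266760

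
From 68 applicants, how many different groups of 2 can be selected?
C(68,2) = 68!/(2!×66!) = 2278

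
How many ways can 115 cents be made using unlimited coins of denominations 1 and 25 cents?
Coefficient of x^115 in 1/(1-x^1) · 1/(1-x^25). Use j coins of 25 for j = 0..⌊115/25⌋ = 4, the rest in 1s: 4 + 1 = 5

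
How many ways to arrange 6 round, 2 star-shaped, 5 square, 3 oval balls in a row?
16! / (6! × 2! × 5! × 3!) = 20180160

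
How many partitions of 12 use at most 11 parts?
By conjugation, equals partitions of 12 into parts ≤ 11. Let r_j(i) = number of partitions of i into parts ≤ j, for i = 0..12. r_1(i) = 1 for all i; r_j(i) = r_{j-1}(i) + r_j(i-j). Rows j = 2..11: ≤2: 1 1 2 2 3 3 4 4 5 5 6 6 7; ≤3: 1 1 2 3 4 5 7 8 10 12 14 16 19; ≤4: 1 1 2 3 5 6 9 11 15 18 23 27 34; ≤5: 1 1 2 3 5 7 10 13 18 23 30 37 47; ≤6: 1 1 2 3 5 7 11 14 20 26 35 44 58; ≤7: 1 1 2 3 5 7 11 15 21 28 38 49 65; ≤8: 1 1 2 3 5 7 11 15 22 29 40 52 70; ≤9: 1 1 2 3 5 7 11 15 22 30 41 54 73; ≤10: 1 1 2 3 5 7 11 15 22 30 42 55 75; ≤11: 1 1 2 3 5 7 11 15 22 30 42 56 76. r_11(12) = 76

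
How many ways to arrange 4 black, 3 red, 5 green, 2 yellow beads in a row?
14! / (4! × 3! × 5! × 2!) = 2522520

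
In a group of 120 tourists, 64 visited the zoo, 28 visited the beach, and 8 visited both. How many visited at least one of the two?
|A∪B| = |A| + |B| - |A∩B| = 64 + 28 - 8 = 84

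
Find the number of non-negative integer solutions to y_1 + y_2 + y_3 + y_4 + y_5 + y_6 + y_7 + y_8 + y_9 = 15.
C(15+9-1, 9-1) = C(23, 8) = 490314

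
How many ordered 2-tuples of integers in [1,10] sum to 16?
Coefficient of x^16 in (x + x² + ... + x^10)^2. By inclusion-exclusion on dice exceeding 10: Σ_j (-1)^j C(2,j)·C(16-1-10j, 1) = C(2,0)·C(15,1) - C(2,1)·C(5,1) = 1·15 - 2·5 = 5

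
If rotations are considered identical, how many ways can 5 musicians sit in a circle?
Circular: fix one position, arrange the rest. (5-1)! = 24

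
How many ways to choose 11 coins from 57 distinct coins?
C(57,11) = 57!/(11!×46!) = 184509266760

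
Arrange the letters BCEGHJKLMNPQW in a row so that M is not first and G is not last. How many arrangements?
By inclusion-exclusion: 13! - 2×(13-1)! + (13-2)! = 6227020800 - 958003200 + 39916800 = 5308934400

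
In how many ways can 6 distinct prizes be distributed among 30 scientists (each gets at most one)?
P(30,6) = 30!/(30-6)! = 427518000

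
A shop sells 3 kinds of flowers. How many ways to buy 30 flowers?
C(30+3-1, 3-1) = C(32, 2) = 496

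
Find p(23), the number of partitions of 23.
Pentagonal recurrence p(n) = p(n-1) + p(n-2) - p(n-5) - p(n-7) + p(n-12) + p(n-15) - ... gives p(0..22) = 1, 1, 2, 3, 5, 7, 11, 15, 22, 30, 42, 56, 77, 101, 135, 176, 231, 297, 385, 490, 627, 792, 1002. p(23) = p(22) + p(21) - p(18) - p(16) + p(11) + p(8) - p(1) = 1002 + 792 - 385 - 231 + 56 + 22 - 1 = 1255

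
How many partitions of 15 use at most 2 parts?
By conjugation, equals partitions of 15 into parts ≤ 2. Let r_j(i) = number of partitions of i into parts ≤ j, for i = 0..15. r_1(i) = 1 for all i; r_j(i) = r_{j-1}(i) + r_j(i-j). Rows j = 2..2: ≤2: 1 1 2 2 3 3 4 4 5 5 6 6 7 7 8 8. r_2(15) = 8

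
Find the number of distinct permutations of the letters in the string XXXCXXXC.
8! / (2! × 6!) = 28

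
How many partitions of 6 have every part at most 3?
Let r_j(i) = number of partitions of i into parts ≤ j, for i = 0..6. r_1(i) = 1 for all i; r_j(i) = r_{j-1}(i) + r_j(i-j). Rows j = 2..3: ≤2: 1 1 2 2 3 3 4; ≤3: 1 1 2 3 4 5 7. r_3(6) = 7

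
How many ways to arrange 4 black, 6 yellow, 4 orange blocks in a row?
14! / (4! × 6! × 4!) = 210210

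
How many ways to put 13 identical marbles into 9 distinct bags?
C(13+9-1, 9-1) = C(21, 8) = 203490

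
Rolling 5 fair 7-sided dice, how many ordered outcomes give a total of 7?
Coefficient of x^7 in (x + x² + ... + x^7)^5. By inclusion-exclusion on dice exceeding 7: Σ_j (-1)^j C(5,j)·C(7-1-7j, 4) = C(5,0)·C(6,4) = 1·15 = 15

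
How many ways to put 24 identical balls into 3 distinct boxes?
C(24+3-1, 3-1) = C(26, 2) = 325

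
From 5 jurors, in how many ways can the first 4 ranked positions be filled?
P(5,4) = 5!/(5-4)! = 120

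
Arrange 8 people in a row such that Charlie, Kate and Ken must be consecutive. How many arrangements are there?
Treat the 3 as one block: (8-3+1)! × 3! = 720 × 6 = 4320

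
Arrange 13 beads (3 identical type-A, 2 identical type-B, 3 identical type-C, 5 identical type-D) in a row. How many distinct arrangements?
13! / (3! × 2! × 3! × 5!) = 720720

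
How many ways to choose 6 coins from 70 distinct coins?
C(70,6) = 70!/(6!×64!) = 131115985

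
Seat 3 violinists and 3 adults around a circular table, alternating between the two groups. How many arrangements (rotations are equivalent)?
Fix one of the violinists: (3-1)! ways for the remaining violinists, × 3! ways for the adults = 2 × 6 = 12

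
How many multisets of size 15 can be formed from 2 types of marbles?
C(15+2-1, 2-1) = C(16, 1) = 16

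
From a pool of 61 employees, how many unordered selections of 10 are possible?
C(61,10) = 61!/(10!×51!) = 90177170226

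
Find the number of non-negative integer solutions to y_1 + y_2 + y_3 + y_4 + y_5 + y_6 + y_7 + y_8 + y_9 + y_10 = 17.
C(17+10-1, 10-1) = C(26, 9) = 3124550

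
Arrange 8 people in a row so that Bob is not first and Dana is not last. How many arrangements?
By inclusion-exclusion: 8! - 2×(8-1)! + (8-2)! = 40320 - 10080 + 720 = 30960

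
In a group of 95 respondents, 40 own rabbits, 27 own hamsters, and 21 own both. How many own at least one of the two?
|A∪B| = |A| + |B| - |A∩B| = 40 + 27 - 21 = 46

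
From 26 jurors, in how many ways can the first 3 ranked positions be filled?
P(26,3) = 26!/(26-3)! = 15600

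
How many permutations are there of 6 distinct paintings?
6! = 720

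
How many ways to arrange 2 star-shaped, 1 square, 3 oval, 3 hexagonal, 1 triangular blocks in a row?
10! / (2! × 1! × 3! × 3! × 1!) = 50400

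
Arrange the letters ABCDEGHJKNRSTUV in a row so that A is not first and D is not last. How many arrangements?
By inclusion-exclusion: 15! - 2×(15-1)! + (15-2)! = 1307674368000 - 174356582400 + 6227020800 = 1139544806400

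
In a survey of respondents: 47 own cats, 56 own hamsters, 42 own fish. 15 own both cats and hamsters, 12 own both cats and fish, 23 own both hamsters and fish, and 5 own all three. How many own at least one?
|A∪B∪C| = 47+56+42-15-12-23+5 = 100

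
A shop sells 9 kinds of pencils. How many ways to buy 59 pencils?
C(59+9-1, 9-1) = C(67, 8) = 6522361560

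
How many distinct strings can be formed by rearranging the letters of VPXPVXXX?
8! / (2! × 4! × 2!) = 420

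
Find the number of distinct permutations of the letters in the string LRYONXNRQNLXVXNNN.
17! / (1! × 2! × 3! × 2! × 1! × 6! × 1! × 1!) = 20583763200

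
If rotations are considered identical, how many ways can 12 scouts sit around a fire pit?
Circular: fix one position, arrange the rest. (12-1)! = 39916800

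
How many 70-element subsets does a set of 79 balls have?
C(79,70) = 79!/(70!×9!) = 205811513765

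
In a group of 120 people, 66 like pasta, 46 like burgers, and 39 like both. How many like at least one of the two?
|A∪B| = |A| + |B| - |A∩B| = 66 + 46 - 39 = 73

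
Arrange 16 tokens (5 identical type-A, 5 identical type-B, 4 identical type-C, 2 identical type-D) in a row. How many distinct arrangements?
16! / (5! × 5! × 4! × 2!) = 30270240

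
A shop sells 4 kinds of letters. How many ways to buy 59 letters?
C(59+4-1, 4-1) = C(62, 3) = 37820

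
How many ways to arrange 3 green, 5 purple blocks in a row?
8! / (3! × 5!) = 56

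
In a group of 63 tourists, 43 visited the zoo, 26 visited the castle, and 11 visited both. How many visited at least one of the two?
|A∪B| = |A| + |B| - |A∩B| = 43 + 26 - 11 = 58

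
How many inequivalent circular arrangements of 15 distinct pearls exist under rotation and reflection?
(15-1)!/2 = 87178291200/2 = 43589145600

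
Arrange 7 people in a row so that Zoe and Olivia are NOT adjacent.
Total - adjacent = 7! - (7-1)!×2 = 5040 - 1440 = 3600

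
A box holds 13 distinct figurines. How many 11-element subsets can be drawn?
C(13,11) = 13!/(11!×2!) = 78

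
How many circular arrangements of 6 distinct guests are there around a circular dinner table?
Circular: fix one position, arrange the rest. (6-1)! = 120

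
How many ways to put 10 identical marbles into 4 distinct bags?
C(10+4-1, 4-1) = C(13, 3) = 286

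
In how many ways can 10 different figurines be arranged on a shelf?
10! = 3628800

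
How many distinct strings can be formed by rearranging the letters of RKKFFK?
6! / (3! × 1! × 2!) = 60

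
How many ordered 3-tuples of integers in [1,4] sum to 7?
Coefficient of x^7 in (x + x² + ... + x^4)^3. By inclusion-exclusion on dice exceeding 4: Σ_j (-1)^j C(3,j)·C(7-1-4j, 2) = C(3,0)·C(6,2) - C(3,1)·C(2,2) = 1·15 - 3·1 = 12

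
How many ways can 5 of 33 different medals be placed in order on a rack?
P(33,5) = 33!/(33-5)! = 28480320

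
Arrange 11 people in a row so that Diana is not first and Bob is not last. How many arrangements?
By inclusion-exclusion: 11! - 2×(11-1)! + (11-2)! = 39916800 - 7257600 + 362880 = 33022080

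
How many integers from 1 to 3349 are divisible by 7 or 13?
⌊3349/7⌋ + ⌊3349/13⌋ - ⌊3349/91⌋ = 478 + 257 - 36 = 699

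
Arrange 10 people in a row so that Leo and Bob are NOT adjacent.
Total - adjacent = 10! - (10-1)!×2 = 3628800 - 725760 = 2903040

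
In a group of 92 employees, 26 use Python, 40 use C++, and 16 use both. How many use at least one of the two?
|A∪B| = |A| + |B| - |A∩B| = 26 + 40 - 16 = 50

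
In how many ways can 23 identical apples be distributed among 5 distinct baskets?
C(23+5-1, 5-1) = C(27, 4) = 17550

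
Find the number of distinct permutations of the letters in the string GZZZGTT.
7! / (2! × 2! × 3!) = 210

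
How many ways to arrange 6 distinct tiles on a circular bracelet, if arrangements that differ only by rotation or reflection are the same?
(6-1)!/2 = 120/2 = 60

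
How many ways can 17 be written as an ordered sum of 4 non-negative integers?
C(17+4-1, 4-1) = C(20, 3) = 1140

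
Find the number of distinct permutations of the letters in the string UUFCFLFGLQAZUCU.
15! / (1! × 4! × 1! × 1! × 1! × 2! × 3! × 2!) = 2270268000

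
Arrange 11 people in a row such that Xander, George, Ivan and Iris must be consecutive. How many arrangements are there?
Treat the 4 as one block: (11-4+1)! × 4! = 40320 × 24 = 967680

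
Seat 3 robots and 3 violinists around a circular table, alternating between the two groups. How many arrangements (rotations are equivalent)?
Fix one of the robots: (3-1)! ways for the remaining robots, × 3! ways for the violinists = 2 × 6 = 12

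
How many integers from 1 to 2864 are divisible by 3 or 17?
⌊2864/3⌋ + ⌊2864/17⌋ - ⌊2864/51⌋ = 954 + 168 - 56 = 1066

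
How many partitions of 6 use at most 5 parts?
By conjugation, equals partitions of 6 into parts ≤ 5. Let r_j(i) = number of partitions of i into parts ≤ j, for i = 0..6. r_1(i) = 1 for all i; r_j(i) = r_{j-1}(i) + r_j(i-j). Rows j = 2..5: ≤2: 1 1 2 2 3 3 4; ≤3: 1 1 2 3 4 5 7; ≤4: 1 1 2 3 5 6 9; ≤5: 1 1 2 3 5 7 10. r_5(6) = 10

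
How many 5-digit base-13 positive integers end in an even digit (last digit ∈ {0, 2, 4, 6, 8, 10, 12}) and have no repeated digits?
Last∈{0,2,4,6,8,10,12}. Last=0: 11880. Last nonzero: 6×11×P(11,3) = 65340. Total = 77220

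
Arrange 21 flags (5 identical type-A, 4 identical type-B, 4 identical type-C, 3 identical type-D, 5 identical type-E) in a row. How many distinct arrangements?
21! / (5! × 4! × 4! × 3! × 5!) = 1026615189600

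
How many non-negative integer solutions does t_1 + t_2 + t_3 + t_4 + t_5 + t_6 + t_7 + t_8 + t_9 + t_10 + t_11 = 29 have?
C(29+11-1, 11-1) = C(39, 10) = 635745396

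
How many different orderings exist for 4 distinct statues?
4! = 24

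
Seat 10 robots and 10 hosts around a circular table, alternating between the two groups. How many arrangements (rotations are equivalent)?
Fix one of the robots: (10-1)! ways for the remaining robots, × 10! ways for the hosts = 362880 × 3628800 = 1316818944000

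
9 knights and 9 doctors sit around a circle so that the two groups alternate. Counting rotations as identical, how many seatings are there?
Fix one of the knights: (9-1)! ways for the remaining knights, × 9! ways for the doctors = 40320 × 362880 = 14631321600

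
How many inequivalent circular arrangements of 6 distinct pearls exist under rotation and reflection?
(6-1)!/2 = 120/2 = 60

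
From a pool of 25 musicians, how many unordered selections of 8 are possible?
C(25,8) = 25!/(8!×17!) = 1081575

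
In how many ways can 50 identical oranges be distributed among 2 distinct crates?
C(50+2-1, 2-1) = C(51, 1) = 51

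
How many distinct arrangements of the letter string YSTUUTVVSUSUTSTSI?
17! / (2! × 1! × 5! × 1! × 4! × 4!) = 2572970400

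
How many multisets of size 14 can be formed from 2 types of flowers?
C(14+2-1, 2-1) = C(15, 1) = 15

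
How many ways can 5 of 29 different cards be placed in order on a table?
P(29,5) = 29!/(29-5)! = 14250600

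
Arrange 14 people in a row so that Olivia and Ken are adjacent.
Treat as block: (14-1)! × 2! = 6227020800 × 2 = 12454041600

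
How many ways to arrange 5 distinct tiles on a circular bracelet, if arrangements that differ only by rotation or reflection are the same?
(5-1)!/2 = 24/2 = 12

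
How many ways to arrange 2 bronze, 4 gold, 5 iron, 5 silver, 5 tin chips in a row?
21! / (2! × 4! × 5! × 5! × 5!) = 615969113760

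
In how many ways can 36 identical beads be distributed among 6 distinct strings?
C(36+6-1, 6-1) = C(41, 5) = 749398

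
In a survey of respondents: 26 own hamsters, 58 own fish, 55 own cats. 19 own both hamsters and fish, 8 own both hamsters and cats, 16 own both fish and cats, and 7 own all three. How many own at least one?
|A∪B∪C| = 26+58+55-19-8-16+7 = 103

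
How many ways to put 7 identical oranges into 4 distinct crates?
C(7+4-1, 4-1) = C(10, 3) = 120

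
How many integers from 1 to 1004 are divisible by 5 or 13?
⌊1004/5⌋ + ⌊1004/13⌋ - ⌊1004/65⌋ = 200 + 77 - 15 = 262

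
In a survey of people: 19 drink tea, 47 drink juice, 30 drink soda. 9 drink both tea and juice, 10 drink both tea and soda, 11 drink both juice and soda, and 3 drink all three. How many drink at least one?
|A∪B∪C| = 19+47+30-9-10-11+3 = 69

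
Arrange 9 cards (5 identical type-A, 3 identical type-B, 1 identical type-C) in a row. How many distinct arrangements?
9! / (5! × 3! × 1!) = 504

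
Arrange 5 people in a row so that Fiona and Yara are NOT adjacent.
Total - adjacent = 5! - (5-1)!×2 = 120 - 48 = 72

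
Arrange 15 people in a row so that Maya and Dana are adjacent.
Treat as block: (15-1)! × 2! = 87178291200 × 2 = 174356582400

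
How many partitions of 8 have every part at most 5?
Let r_j(i) = number of partitions of i into parts ≤ j, for i = 0..8. r_1(i) = 1 for all i; r_j(i) = r_{j-1}(i) + r_j(i-j). Rows j = 2..5: ≤2: 1 1 2 2 3 3 4 4 5; ≤3: 1 1 2 3 4 5 7 8 10; ≤4: 1 1 2 3 5 6 9 11 15; ≤5: 1 1 2 3 5 7 10 13 18. r_5(8) = 18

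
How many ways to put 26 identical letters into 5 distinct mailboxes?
C(26+5-1, 5-1) = C(30, 4) = 27405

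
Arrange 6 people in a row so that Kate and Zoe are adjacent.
Treat as block: (6-1)! × 2! = 120 × 2 = 240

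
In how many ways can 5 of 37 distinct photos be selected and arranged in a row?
P(37,5) = 37!/(37-5)! = 52307640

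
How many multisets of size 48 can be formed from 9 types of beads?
C(48+9-1, 9-1) = C(56, 8) = 1420494075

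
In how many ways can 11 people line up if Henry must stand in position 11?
Fix one position: (11-1)! = 3628800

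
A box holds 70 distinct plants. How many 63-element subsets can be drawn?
C(70,63) = 70!/(63!×7!) = 1198774720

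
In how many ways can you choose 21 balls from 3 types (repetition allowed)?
C(21+3-1, 3-1) = C(23, 2) = 253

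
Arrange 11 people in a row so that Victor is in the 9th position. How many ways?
Fix one position: (11-1)! = 3628800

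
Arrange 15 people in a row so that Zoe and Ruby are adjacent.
Treat as block: (15-1)! × 2! = 87178291200 × 2 = 174356582400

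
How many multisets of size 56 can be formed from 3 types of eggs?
C(56+3-1, 3-1) = C(58, 2) = 1653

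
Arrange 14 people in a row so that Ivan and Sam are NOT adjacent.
Total - adjacent = 14! - (14-1)!×2 = 87178291200 - 12454041600 = 74724249600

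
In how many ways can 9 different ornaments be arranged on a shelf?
9! = 362880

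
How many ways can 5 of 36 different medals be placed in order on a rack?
P(36,5) = 36!/(36-5)! = 45239040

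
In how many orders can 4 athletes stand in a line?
4! = 24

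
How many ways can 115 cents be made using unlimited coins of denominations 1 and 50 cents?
Coefficient of x^115 in 1/(1-x^1) · 1/(1-x^50). Use j coins of 50 for j = 0..⌊115/50⌋ = 2, the rest in 1s: 2 + 1 = 3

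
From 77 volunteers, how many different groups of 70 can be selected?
C(77,70) = 77!/(70!×7!) = 2404808340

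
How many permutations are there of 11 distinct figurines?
11! = 39916800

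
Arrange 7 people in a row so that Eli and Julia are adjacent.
Treat as block: (7-1)! × 2! = 720 × 2 = 1440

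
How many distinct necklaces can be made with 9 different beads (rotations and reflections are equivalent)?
(9-1)!/2 = 40320/2 = 20160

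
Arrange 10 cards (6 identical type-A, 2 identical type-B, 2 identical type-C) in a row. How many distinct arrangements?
10! / (6! × 2! × 2!) = 1260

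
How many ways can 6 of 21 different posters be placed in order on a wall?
P(21,6) = 21!/(21-6)! = 39070080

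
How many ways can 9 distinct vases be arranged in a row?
9! = 362880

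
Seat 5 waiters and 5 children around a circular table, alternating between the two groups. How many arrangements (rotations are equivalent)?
Fix one of the waiters: (5-1)! ways for the remaining waiters, × 5! ways for the children = 24 × 120 = 2880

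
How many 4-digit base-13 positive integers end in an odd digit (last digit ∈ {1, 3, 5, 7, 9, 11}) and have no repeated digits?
Last∈{1,3,5,7,9,11}. Last=0: 0. Last nonzero: 6×11×P(11,2) = 7260. Total = 7260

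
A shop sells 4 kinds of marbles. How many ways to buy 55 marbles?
C(55+4-1, 4-1) = C(58, 3) = 30856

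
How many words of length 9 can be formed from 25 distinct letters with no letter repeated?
P(25,9) = 25!/(25-9)! = 741354768000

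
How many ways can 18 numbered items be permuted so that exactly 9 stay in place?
Choose the 9 fixed points C(18,9) = 48620, derange the rest: !9 = Σ_{j=0}^{9} (-1)^j·9!/j! = 362880 - 362880 + 181440 - 60480 + 15120 - 3024 + 504 - 72 + 9 - 1 = 133496. Product = 48620 × 133496 = 6490575520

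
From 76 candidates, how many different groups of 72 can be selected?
C(76,72) = 76!/(72!×4!) = 1282975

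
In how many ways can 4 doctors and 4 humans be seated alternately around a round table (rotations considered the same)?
Fix one of the doctors: (4-1)! ways for the remaining doctors, × 4! ways for the humans = 6 × 24 = 144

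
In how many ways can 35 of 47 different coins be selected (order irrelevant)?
C(47,35) = 47!/(35!×12!) = 52251400851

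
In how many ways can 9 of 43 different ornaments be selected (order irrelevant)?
C(43,9) = 43!/(9!×34!) = 563921995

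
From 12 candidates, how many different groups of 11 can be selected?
C(12,11) = 12!/(11!×1!) = 12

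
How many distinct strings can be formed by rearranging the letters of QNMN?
4! / (1! × 1! × 2!) = 12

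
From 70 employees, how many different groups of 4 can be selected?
C(70,4) = 70!/(4!×66!) = 916895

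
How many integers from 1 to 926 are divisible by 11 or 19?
⌊926/11⌋ + ⌊926/19⌋ - ⌊926/209⌋ = 84 + 48 - 4 = 128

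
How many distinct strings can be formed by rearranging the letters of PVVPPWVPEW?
10! / (4! × 1! × 2! × 3!) = 12600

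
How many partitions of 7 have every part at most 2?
Let r_j(i) = number of partitions of i into parts ≤ j, for i = 0..7. r_1(i) = 1 for all i; r_j(i) = r_{j-1}(i) + r_j(i-j). Rows j = 2..2: ≤2: 1 1 2 2 3 3 4 4. r_2(7) = 4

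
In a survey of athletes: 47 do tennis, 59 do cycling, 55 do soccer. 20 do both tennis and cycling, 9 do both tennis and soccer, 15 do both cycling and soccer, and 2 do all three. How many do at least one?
|A∪B∪C| = 47+59+55-20-9-15+2 = 119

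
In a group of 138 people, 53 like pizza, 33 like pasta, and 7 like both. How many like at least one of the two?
|A∪B| = |A| + |B| - |A∩B| = 53 + 33 - 7 = 79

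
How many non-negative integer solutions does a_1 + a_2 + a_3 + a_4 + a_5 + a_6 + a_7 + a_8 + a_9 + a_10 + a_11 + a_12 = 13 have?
C(13+12-1, 12-1) = C(24, 11) = 2496144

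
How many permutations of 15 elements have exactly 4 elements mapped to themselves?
Choose the 4 fixed points C(15,4) = 1365, derange the rest: !11 = Σ_{j=0}^{11} (-1)^j·11!/j! = 39916800 - 39916800 + 19958400 - 6652800 + 1663200 - 332640 + 55440 - 7920 + 990 - 110 + 11 - 1 = 14684570. Product = 1365 × 14684570 = 20044438050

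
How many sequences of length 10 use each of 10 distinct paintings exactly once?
10! = 3628800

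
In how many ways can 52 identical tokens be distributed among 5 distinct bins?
C(52+5-1, 5-1) = C(56, 4) = 367290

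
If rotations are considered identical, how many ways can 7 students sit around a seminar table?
Circular: fix one position, arrange the rest. (7-1)! = 720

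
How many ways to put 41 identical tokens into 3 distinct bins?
C(41+3-1, 3-1) = C(43, 2) = 903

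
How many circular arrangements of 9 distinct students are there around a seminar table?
Circular: fix one position, arrange the rest. (9-1)! = 40320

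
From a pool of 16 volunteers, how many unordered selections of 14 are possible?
C(16,14) = 16!/(14!×2!) = 120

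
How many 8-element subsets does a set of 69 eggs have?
C(69,8) = 69!/(8!×61!) = 8361453672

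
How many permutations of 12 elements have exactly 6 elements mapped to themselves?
Choose the 6 fixed points C(12,6) = 924, derange the rest: !6 = Σ_{j=0}^{6} (-1)^j·6!/j! = 720 - 720 + 360 - 120 + 30 - 6 + 1 = 265. Product = 924 × 265 = 244860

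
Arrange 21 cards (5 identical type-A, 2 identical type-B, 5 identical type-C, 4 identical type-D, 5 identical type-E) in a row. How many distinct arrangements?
21! / (5! × 2! × 5! × 4! × 5!) = 615969113760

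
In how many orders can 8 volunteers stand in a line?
8! = 40320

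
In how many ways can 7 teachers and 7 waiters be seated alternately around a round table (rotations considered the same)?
Fix one of the teachers: (7-1)! ways for the remaining teachers, × 7! ways for the waiters = 720 × 5040 = 3628800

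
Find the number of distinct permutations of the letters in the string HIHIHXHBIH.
10! / (5! × 1! × 3! × 1!) = 5040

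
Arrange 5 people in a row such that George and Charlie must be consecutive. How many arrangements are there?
Treat the 2 as one block: (5-2+1)! × 2! = 24 × 2 = 48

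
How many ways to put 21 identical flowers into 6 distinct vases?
C(21+6-1, 6-1) = C(26, 5) = 65780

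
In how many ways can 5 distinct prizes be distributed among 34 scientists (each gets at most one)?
P(34,5) = 34!/(34-5)! = 33390720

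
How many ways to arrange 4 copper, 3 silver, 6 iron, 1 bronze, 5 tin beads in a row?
19! / (4! × 3! × 6! × 1! × 5!) = 9777287520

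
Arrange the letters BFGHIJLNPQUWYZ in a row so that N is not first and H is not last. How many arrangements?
By inclusion-exclusion: 14! - 2×(14-1)! + (14-2)! = 87178291200 - 12454041600 + 479001600 = 75203251200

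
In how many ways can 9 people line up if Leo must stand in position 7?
Fix one position: (9-1)! = 40320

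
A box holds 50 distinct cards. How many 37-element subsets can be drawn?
C(50,37) = 50!/(37!×13!) = 354860518600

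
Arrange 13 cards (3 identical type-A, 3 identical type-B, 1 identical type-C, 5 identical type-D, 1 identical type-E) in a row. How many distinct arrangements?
13! / (3! × 3! × 1! × 5! × 1!) = 1441440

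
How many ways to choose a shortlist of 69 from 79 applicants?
C(79,69) = 79!/(69!×10!) = 1440680596355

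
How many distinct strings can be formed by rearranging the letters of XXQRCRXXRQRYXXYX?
16! / (4! × 2! × 1! × 7! × 2!) = 43243200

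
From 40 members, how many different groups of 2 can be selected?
C(40,2) = 40!/(2!×38!) = 780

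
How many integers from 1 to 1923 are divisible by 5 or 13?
⌊1923/5⌋ + ⌊1923/13⌋ - ⌊1923/65⌋ = 384 + 147 - 29 = 502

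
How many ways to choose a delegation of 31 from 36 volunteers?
C(36,31) = 36!/(31!×5!) = 376992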